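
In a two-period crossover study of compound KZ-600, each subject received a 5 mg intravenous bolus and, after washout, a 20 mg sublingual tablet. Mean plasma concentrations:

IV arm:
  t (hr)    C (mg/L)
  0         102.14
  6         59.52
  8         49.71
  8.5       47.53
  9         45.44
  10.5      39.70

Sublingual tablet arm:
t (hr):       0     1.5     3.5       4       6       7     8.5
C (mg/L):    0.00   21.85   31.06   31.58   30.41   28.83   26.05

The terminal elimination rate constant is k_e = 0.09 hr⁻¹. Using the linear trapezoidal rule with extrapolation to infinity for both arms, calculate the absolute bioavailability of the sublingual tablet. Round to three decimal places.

F = 0.111

Trapezoidal AUC_0→10.5 (IV):
  [0→6]: (102.14+59.52)/2 × 6 = 484.98
  [6→8]: (59.52+49.71)/2 × 2 = 109.23
  [8→8.5]: (49.71+47.53)/2 × 0.5 = 24.31
  [8.5→9]: (47.53+45.44)/2 × 0.5 = 23.2425
  [9→10.5]: (45.44+39.70)/2 × 1.5 = 63.855
  Sum = 705.6175 mg/L·hr
IV tail: 39.70/0.09 = 441.111; AUC_iv,0→∞ = 705.6175 + 441.111 = 1146.7285 mg/L·hr
Trapezoidal AUC_0→8.5 (sublingual tablet):
  [0→1.5]: (0.00+21.85)/2 × 1.5 = 16.3875
  [1.5→3.5]: (21.85+31.06)/2 × 2 = 52.91
  [3.5→4]: (31.06+31.58)/2 × 0.5 = 15.66
  [4→6]: (31.58+30.41)/2 × 2 = 61.99
  [6→7]: (30.41+28.83)/2 × 1 = 29.62
  [7→8.5]: (28.83+26.05)/2 × 1.5 = 41.16
  Sum = 217.7275 mg/L·hr
sublingual tablet tail: 26.05/0.09 = 289.444; AUC_ev,0→∞ = 217.7275 + 289.444 = 507.1715 mg/L·hr
F = (AUC_ev/D_ev)/(AUC_iv/D_iv) = (507.1715/20)/(1146.7285/5) = 25.358575/229.3457 = 0.1106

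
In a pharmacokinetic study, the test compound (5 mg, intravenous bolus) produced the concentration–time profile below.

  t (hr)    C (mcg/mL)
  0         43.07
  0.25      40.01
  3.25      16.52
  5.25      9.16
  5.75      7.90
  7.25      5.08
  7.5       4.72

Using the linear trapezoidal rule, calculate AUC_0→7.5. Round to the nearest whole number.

AUC = 136 mcg/mL·hr

Trapezoidal AUC_0→7.5:
  [0→0.25]: (43.07+40.01)/2 × 0.25 = 10.385
  [0.25→3.25]: (40.01+16.52)/2 × 3 = 84.795
  [3.25→5.25]: (16.52+9.16)/2 × 2 = 25.68
  [5.25→5.75]: (9.16+7.90)/2 × 0.5 = 4.265
  [5.75→7.25]: (7.90+5.08)/2 × 1.5 = 9.735
  [7.25→7.5]: (5.08+4.72)/2 × 0.25 = 1.225
  Sum = 136.085 mcg/mL·hr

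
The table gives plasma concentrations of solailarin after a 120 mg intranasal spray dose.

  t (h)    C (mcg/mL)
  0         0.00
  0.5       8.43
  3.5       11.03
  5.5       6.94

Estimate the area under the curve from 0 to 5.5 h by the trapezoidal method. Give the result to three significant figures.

AUC = 49.3 mcg/mL·h

Trapezoidal AUC_0→5.5:
  [0→0.5]: (0.00+8.43)/2 × 0.5 = 2.1075
  [0.5→3.5]: (8.43+11.03)/2 × 3 = 29.19
  [3.5→5.5]: (11.03+6.94)/2 × 2 = 17.97
  Sum = 49.2675 mcg/mL·h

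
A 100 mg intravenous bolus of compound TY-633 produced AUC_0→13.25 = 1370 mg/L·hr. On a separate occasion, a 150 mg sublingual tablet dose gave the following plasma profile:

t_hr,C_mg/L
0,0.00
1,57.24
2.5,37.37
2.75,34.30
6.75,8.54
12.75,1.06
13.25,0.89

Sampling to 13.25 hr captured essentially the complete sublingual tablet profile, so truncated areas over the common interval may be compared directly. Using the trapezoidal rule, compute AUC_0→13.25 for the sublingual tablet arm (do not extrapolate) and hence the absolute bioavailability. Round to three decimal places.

F = 0.109

Trapezoidal AUC_0→13.25 (sublingual tablet):
  [0→1]: (0.00+57.24)/2 × 1 = 28.62
  [1→2.5]: (57.24+37.37)/2 × 1.5 = 70.9575
  [2.5→2.75]: (37.37+34.30)/2 × 0.25 = 8.95875
  [2.75→6.75]: (34.30+8.54)/2 × 4 = 85.68
  [6.75→12.75]: (8.54+1.06)/2 × 6 = 28.8
  [12.75→13.25]: (1.06+0.89)/2 × 0.5 = 0.4875
  Sum = 223.50375 mg/L·hr
F = (AUC_ev/D_ev)/(AUC_iv/D_iv) = (223.50375/150)/(1370/100) = 1.490025/13.7 = 0.1088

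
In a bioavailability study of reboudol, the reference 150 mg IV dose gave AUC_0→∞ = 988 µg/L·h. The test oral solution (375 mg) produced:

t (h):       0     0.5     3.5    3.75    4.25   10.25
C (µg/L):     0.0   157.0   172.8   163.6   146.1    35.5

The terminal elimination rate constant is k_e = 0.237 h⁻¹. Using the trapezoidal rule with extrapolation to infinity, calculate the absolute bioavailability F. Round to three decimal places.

Trapezoidal AUC_0→10.25 (oral solution):
  [0→0.5]: (0.0+157.0)/2 × 0.5 = 39.25
  [0.5→3.5]: (157.0+172.8)/2 × 3 = 494.7
  [3.5→3.75]: (172.8+163.6)/2 × 0.25 = 42.05
  [3.75→4.25]: (163.6+146.1)/2 × 0.5 = 77.425
  [4.25→10.25]: (146.1+35.5)/2 × 6 = 544.8
  Sum = 1198.225 µg/L·h
Tail: C_last/k_e = 35.5/0.237 = 149.789
AUC_0→∞ (oral solution) = 1198.225 + 149.789 = 1348.014 µg/L·h
F = (AUC_ev/D_ev)/(AUC_iv/D_iv) = (1348.014/375)/(988/150) = 3.594704/6.58667 = 0.5458

F = 0.546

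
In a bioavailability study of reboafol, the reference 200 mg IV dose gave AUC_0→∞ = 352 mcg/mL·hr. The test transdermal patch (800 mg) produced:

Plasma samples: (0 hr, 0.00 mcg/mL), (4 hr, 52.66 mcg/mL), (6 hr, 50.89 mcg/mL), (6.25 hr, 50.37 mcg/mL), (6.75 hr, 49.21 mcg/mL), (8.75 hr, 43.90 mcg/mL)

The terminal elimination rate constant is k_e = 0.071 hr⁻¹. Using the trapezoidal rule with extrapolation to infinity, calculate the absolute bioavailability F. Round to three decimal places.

Trapezoidal AUC_0→8.75 (transdermal patch):
  [0→4]: (0.00+52.66)/2 × 4 = 105.32
  [4→6]: (52.66+50.89)/2 × 2 = 103.55
  [6→6.25]: (50.89+50.37)/2 × 0.25 = 12.6575
  [6.25→6.75]: (50.37+49.21)/2 × 0.5 = 24.895
  [6.75→8.75]: (49.21+43.90)/2 × 2 = 93.11
  Sum = 339.5325 mcg/mL·hr
Tail: C_last/k_e = 43.90/0.071 = 618.310
AUC_0→∞ (transdermal patch) = 339.5325 + 618.310 = 957.8425 mcg/mL·hr
F = (AUC_ev/D_ev)/(AUC_iv/D_iv) = (957.8425/800)/(352/200) = 1.1973/1.76 = 0.6803

F = 0.680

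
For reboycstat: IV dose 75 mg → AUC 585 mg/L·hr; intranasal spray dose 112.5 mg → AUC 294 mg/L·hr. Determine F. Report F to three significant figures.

F = 0.335

F = (AUC_ev / D_ev) / (AUC_iv / D_iv)
  = (294/112.5) / (585/75)
  = 2.61333 / 7.8 = 0.3350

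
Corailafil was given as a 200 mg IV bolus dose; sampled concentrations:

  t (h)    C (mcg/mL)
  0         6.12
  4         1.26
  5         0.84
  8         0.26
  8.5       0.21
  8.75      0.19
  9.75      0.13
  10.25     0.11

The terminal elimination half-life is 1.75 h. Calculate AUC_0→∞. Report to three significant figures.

Trapezoidal AUC_0→10.25:
  [0→4]: (6.12+1.26)/2 × 4 = 14.76
  [4→5]: (1.26+0.84)/2 × 1 = 1.05
  [5→8]: (0.84+0.26)/2 × 3 = 1.65
  [8→8.5]: (0.26+0.21)/2 × 0.5 = 0.1175
  [8.5→8.75]: (0.21+0.19)/2 × 0.25 = 0.05
  [8.75→9.75]: (0.19+0.13)/2 × 1 = 0.16
  [9.75→10.25]: (0.13+0.11)/2 × 0.5 = 0.06
  Sum = 17.8475 mcg/mL·h
k_e = ln2 / t½ = 0.693147 / 1.75 = 0.3961 h^-1
Extrapolated tail: C_last / k_e = 0.11 / 0.3961 = 0.278
AUC_0→∞ = 17.8475 + 0.278 = 18.1255 mcg/mL·h

AUC = 18.1 mcg/mL·h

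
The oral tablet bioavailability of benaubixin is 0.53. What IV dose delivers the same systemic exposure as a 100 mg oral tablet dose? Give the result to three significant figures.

Systemic exposure from an extravascular dose = F × D_ev, so the equivalent IV dose is F × D_ev.
D_iv = F × D_ev = 0.53 × 100 = 53 mg

D_iv = 53.0 mg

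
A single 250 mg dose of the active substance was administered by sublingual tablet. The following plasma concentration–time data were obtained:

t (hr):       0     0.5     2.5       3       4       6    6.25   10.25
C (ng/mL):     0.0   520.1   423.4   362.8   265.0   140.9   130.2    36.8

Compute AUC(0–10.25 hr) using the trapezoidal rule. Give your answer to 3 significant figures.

Trapezoidal AUC_0→10.25:
  [0→0.5]: (0.0+520.1)/2 × 0.5 = 130.025
  [0.5→2.5]: (520.1+423.4)/2 × 2 = 943.5
  [2.5→3]: (423.4+362.8)/2 × 0.5 = 196.55
  [3→4]: (362.8+265.0)/2 × 1 = 313.9
  [4→6]: (265.0+140.9)/2 × 2 = 405.9
  [6→6.25]: (140.9+130.2)/2 × 0.25 = 33.8875
  [6.25→10.25]: (130.2+36.8)/2 × 4 = 334.0
  Sum = 2357.7625 ng/mL·hr

AUC = 2360 ng/mL·hr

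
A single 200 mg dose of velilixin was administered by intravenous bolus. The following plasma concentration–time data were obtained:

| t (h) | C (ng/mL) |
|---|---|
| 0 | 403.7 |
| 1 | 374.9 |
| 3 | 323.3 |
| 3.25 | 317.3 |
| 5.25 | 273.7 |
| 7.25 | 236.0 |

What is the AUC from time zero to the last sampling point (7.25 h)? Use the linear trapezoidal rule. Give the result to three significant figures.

AUC = 2270 ng/mL·h

Trapezoidal AUC_0→7.25:
  [0→1]: (403.7+374.9)/2 × 1 = 389.3
  [1→3]: (374.9+323.3)/2 × 2 = 698.2
  [3→3.25]: (323.3+317.3)/2 × 0.25 = 80.075
  [3.25→5.25]: (317.3+273.7)/2 × 2 = 591.0
  [5.25→7.25]: (273.7+236.0)/2 × 2 = 509.7
  Sum = 2268.275 ng/mL·h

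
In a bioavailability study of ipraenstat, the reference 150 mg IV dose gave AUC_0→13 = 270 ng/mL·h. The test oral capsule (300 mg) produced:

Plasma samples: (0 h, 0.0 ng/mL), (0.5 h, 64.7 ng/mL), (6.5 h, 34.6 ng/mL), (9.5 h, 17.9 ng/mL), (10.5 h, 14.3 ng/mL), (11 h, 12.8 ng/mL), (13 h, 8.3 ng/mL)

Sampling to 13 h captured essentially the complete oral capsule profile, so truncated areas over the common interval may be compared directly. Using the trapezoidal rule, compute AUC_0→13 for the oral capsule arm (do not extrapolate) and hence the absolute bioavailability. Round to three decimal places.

Trapezoidal AUC_0→13 (oral capsule):
  [0→0.5]: (0.0+64.7)/2 × 0.5 = 16.175
  [0.5→6.5]: (64.7+34.6)/2 × 6 = 297.9
  [6.5→9.5]: (34.6+17.9)/2 × 3 = 78.75
  [9.5→10.5]: (17.9+14.3)/2 × 1 = 16.1
  [10.5→11]: (14.3+12.8)/2 × 0.5 = 6.775
  [11→13]: (12.8+8.3)/2 × 2 = 21.1
  Sum = 436.8 ng/mL·h
F = (AUC_ev/D_ev)/(AUC_iv/D_iv) = (436.8/300)/(270/150) = 1.456/1.8 = 0.8089

F = 0.809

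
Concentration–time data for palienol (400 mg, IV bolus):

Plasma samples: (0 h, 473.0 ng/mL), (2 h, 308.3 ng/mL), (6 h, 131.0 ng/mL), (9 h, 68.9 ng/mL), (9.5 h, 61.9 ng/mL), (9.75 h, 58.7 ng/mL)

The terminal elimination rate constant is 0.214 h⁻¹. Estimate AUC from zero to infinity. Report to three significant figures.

AUC = 2280 ng/mL·h

Trapezoidal AUC_0→9.75:
  [0→2]: (473.0+308.3)/2 × 2 = 781.3
  [2→6]: (308.3+131.0)/2 × 4 = 878.6
  [6→9]: (131.0+68.9)/2 × 3 = 299.85
  [9→9.5]: (68.9+61.9)/2 × 0.5 = 32.7
  [9.5→9.75]: (61.9+58.7)/2 × 0.25 = 15.075
  Sum = 2007.525 ng/mL·h
Extrapolated tail: C_last / k_e = 58.7 / 0.214 = 274.299
AUC_0→∞ = 2007.525 + 274.299 = 2281.824 ng/mL·h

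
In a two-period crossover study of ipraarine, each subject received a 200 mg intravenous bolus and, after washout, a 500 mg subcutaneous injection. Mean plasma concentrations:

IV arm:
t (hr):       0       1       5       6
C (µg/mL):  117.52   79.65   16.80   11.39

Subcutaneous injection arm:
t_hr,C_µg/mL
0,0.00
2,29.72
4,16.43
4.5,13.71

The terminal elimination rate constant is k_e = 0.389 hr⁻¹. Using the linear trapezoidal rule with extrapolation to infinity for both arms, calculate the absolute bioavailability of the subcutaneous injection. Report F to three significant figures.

F = 0.142

Trapezoidal AUC_0→6 (IV):
  [0→1]: (117.52+79.65)/2 × 1 = 98.585
  [1→5]: (79.65+16.80)/2 × 4 = 192.9
  [5→6]: (16.80+11.39)/2 × 1 = 14.095
  Sum = 305.58 µg/mL·hr
IV tail: 11.39/0.389 = 29.280; AUC_iv,0→∞ = 305.58 + 29.280 = 334.86 µg/mL·hr
Trapezoidal AUC_0→4.5 (subcutaneous injection):
  [0→2]: (0.00+29.72)/2 × 2 = 29.72
  [2→4]: (29.72+16.43)/2 × 2 = 46.15
  [4→4.5]: (16.43+13.71)/2 × 0.5 = 7.535
  Sum = 83.405 µg/mL·hr
subcutaneous injection tail: 13.71/0.389 = 35.244; AUC_ev,0→∞ = 83.405 + 35.244 = 118.649 µg/mL·hr
F = (AUC_ev/D_ev)/(AUC_iv/D_iv) = (118.649/500)/(334.86/200) = 0.237298/1.6743 = 0.1417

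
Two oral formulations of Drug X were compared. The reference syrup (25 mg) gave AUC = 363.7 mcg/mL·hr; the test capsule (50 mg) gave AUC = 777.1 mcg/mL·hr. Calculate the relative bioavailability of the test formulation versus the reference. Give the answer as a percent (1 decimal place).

F_rel = 106.8%

F_rel = (AUC_test/D_test) / (AUC_ref/D_ref)
      = (777.1/50) / (363.7/25)
      = 15.542 / 14.548 = 1.0683 = 106.83%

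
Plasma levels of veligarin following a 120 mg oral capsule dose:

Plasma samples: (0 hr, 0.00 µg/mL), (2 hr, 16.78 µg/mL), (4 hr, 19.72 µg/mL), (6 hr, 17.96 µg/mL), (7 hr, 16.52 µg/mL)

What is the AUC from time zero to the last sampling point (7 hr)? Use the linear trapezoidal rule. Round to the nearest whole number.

Trapezoidal AUC_0→7:
  [0→2]: (0.00+16.78)/2 × 2 = 16.78
  [2→4]: (16.78+19.72)/2 × 2 = 36.5
  [4→6]: (19.72+17.96)/2 × 2 = 37.68
  [6→7]: (17.96+16.52)/2 × 1 = 17.24
  Sum = 108.2 µg/mL·hr

AUC = 108 µg/mL·hr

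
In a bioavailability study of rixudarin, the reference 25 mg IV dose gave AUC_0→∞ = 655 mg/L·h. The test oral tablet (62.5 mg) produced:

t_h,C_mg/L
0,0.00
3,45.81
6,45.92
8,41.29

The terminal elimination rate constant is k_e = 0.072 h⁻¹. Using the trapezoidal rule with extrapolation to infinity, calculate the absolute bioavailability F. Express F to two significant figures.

Trapezoidal AUC_0→8 (oral tablet):
  [0→3]: (0.00+45.81)/2 × 3 = 68.715
  [3→6]: (45.81+45.92)/2 × 3 = 137.595
  [6→8]: (45.92+41.29)/2 × 2 = 87.21
  Sum = 293.52 mg/L·h
Tail: C_last/k_e = 41.29/0.072 = 573.472
AUC_0→∞ (oral tablet) = 293.52 + 573.472 = 866.992 mg/L·h
F = (AUC_ev/D_ev)/(AUC_iv/D_iv) = (866.992/62.5)/(655/25) = 13.871872/26.2 = 0.5295

F = 0.53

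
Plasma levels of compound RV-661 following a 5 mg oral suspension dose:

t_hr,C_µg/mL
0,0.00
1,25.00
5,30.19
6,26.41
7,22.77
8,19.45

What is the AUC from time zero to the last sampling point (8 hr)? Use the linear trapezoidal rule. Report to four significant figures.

AUC = 196.9 µg/mL·hr

Trapezoidal AUC_0→8:
  [0→1]: (0.00+25.00)/2 × 1 = 12.5
  [1→5]: (25.00+30.19)/2 × 4 = 110.38
  [5→6]: (30.19+26.41)/2 × 1 = 28.3
  [6→7]: (26.41+22.77)/2 × 1 = 24.59
  [7→8]: (22.77+19.45)/2 × 1 = 21.11
  Sum = 196.88 µg/mL·hr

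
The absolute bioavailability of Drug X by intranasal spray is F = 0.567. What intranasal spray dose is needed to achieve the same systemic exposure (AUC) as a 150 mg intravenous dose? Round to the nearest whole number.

D_intranasal = 265 mg

For equal systemic exposure: F × D_ev = D_iv
D_ev = D_iv / F = 150 / 0.567 = 264.55 mg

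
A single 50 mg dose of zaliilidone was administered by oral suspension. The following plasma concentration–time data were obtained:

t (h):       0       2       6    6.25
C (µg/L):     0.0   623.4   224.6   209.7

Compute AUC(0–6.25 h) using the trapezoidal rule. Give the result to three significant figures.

Trapezoidal AUC_0→6.25:
  [0→2]: (0.0+623.4)/2 × 2 = 623.4
  [2→6]: (623.4+224.6)/2 × 4 = 1696.0
  [6→6.25]: (224.6+209.7)/2 × 0.25 = 54.2875
  Sum = 2373.6875 µg/L·h

AUC = 2370 µg/L·h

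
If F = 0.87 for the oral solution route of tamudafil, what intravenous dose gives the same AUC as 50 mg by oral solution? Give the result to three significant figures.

D_iv = 43.5 mg

Systemic exposure from an extravascular dose = F × D_ev, so the equivalent IV dose is F × D_ev.
D_iv = F × D_ev = 0.87 × 50 = 43.5 mg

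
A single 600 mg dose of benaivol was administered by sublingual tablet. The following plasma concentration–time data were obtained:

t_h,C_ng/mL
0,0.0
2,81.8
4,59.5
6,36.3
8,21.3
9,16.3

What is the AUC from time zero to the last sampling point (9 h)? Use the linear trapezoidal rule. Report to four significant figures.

AUC = 395.3 ng/mL·h

Trapezoidal AUC_0→9:
  [0→2]: (0.0+81.8)/2 × 2 = 81.8
  [2→4]: (81.8+59.5)/2 × 2 = 141.3
  [4→6]: (59.5+36.3)/2 × 2 = 95.8
  [6→8]: (36.3+21.3)/2 × 2 = 57.6
  [8→9]: (21.3+16.3)/2 × 1 = 18.8
  Sum = 395.3 ng/mL·h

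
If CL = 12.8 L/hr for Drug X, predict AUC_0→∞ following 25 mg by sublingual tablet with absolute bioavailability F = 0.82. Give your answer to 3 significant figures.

AUC_0→∞ = F × Dose / CL
        = 0.82 × 25 / 12.8 = 1.6015625 mg/L·hr

AUC = 1.60 mg/L·hr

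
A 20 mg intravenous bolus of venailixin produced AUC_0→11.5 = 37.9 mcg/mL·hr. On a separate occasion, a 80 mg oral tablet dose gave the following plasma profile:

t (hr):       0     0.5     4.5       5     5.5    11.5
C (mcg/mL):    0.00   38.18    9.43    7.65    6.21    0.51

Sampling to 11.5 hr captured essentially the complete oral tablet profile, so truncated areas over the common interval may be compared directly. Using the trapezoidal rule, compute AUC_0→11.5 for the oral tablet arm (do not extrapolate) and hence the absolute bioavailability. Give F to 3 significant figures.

F = 0.875

Trapezoidal AUC_0→11.5 (oral tablet):
  [0→0.5]: (0.00+38.18)/2 × 0.5 = 9.545
  [0.5→4.5]: (38.18+9.43)/2 × 4 = 95.22
  [4.5→5]: (9.43+7.65)/2 × 0.5 = 4.27
  [5→5.5]: (7.65+6.21)/2 × 0.5 = 3.465
  [5.5→11.5]: (6.21+0.51)/2 × 6 = 20.16
  Sum = 132.66 mcg/mL·hr
F = (AUC_ev/D_ev)/(AUC_iv/D_iv) = (132.66/80)/(37.9/20) = 1.65825/1.895 = 0.8751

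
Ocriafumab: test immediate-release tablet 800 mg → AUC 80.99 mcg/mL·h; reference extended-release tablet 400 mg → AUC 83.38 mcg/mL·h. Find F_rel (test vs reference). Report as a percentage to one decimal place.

F_rel = (AUC_test/D_test) / (AUC_ref/D_ref)
      = (80.99/800) / (83.38/400)
      = 0.1012375 / 0.20845 = 0.4857 = 48.57%

F_rel = 48.6%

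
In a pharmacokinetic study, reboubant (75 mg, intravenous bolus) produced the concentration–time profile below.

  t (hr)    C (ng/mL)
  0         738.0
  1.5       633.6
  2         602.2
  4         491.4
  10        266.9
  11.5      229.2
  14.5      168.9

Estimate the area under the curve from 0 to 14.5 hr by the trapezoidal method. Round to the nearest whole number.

Trapezoidal AUC_0→14.5:
  [0→1.5]: (738.0+633.6)/2 × 1.5 = 1028.7
  [1.5→2]: (633.6+602.2)/2 × 0.5 = 308.95
  [2→4]: (602.2+491.4)/2 × 2 = 1093.6
  [4→10]: (491.4+266.9)/2 × 6 = 2274.9
  [10→11.5]: (266.9+229.2)/2 × 1.5 = 372.075
  [11.5→14.5]: (229.2+168.9)/2 × 3 = 597.15
  Sum = 5675.375 ng/mL·hr

AUC = 5675 ng/mL·hr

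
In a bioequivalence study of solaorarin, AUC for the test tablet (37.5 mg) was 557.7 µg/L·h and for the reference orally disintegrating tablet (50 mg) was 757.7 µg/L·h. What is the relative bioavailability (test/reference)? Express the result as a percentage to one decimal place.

F_rel = (AUC_test/D_test) / (AUC_ref/D_ref)
      = (557.7/37.5) / (757.7/50)
      = 14.872 / 15.154 = 0.9814 = 98.14%

F_rel = 98.1%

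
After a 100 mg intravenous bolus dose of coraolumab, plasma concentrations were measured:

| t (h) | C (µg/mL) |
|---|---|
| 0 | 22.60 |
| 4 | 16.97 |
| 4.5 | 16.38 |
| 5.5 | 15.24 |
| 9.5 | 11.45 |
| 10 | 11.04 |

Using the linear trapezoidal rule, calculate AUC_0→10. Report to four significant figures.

Trapezoidal AUC_0→10:
  [0→4]: (22.60+16.97)/2 × 4 = 79.14
  [4→4.5]: (16.97+16.38)/2 × 0.5 = 8.3375
  [4.5→5.5]: (16.38+15.24)/2 × 1 = 15.81
  [5.5→9.5]: (15.24+11.45)/2 × 4 = 53.38
  [9.5→10]: (11.45+11.04)/2 × 0.5 = 5.6225
  Sum = 162.29 µg/mL·h

AUC = 162.3 µg/mL·h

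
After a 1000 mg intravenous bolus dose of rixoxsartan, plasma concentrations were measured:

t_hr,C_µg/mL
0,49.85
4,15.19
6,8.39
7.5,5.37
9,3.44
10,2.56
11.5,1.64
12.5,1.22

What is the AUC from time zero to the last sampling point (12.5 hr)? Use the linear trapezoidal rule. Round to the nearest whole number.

Trapezoidal AUC_0→12.5:
  [0→4]: (49.85+15.19)/2 × 4 = 130.08
  [4→6]: (15.19+8.39)/2 × 2 = 23.58
  [6→7.5]: (8.39+5.37)/2 × 1.5 = 10.32
  [7.5→9]: (5.37+3.44)/2 × 1.5 = 6.6075
  [9→10]: (3.44+2.56)/2 × 1 = 3.0
  [10→11.5]: (2.56+1.64)/2 × 1.5 = 3.15
  [11.5→12.5]: (1.64+1.22)/2 × 1 = 1.43
  Sum = 178.1675 µg/mL·hr

AUC = 178 µg/mL·hr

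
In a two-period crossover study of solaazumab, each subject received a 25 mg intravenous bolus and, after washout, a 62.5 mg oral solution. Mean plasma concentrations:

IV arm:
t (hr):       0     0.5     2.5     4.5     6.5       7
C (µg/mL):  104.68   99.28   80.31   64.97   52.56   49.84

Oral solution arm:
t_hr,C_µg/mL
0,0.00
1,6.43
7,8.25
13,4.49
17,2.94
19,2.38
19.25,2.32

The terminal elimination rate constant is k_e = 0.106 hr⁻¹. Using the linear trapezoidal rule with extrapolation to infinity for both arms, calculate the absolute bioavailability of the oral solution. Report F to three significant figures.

F = 0.0518

Trapezoidal AUC_0→7 (IV):
  [0→0.5]: (104.68+99.28)/2 × 0.5 = 50.99
  [0.5→2.5]: (99.28+80.31)/2 × 2 = 179.59
  [2.5→4.5]: (80.31+64.97)/2 × 2 = 145.28
  [4.5→6.5]: (64.97+52.56)/2 × 2 = 117.53
  [6.5→7]: (52.56+49.84)/2 × 0.5 = 25.6
  Sum = 518.99 µg/mL·hr
IV tail: 49.84/0.106 = 470.189; AUC_iv,0→∞ = 518.99 + 470.189 = 989.179 µg/mL·hr
Trapezoidal AUC_0→19.25 (oral solution):
  [0→1]: (0.00+6.43)/2 × 1 = 3.215
  [1→7]: (6.43+8.25)/2 × 6 = 44.04
  [7→13]: (8.25+4.49)/2 × 6 = 38.22
  [13→17]: (4.49+2.94)/2 × 4 = 14.86
  [17→19]: (2.94+2.38)/2 × 2 = 5.32
  [19→19.25]: (2.38+2.32)/2 × 0.25 = 0.5875
  Sum = 106.2425 µg/mL·hr
oral solution tail: 2.32/0.106 = 21.887; AUC_ev,0→∞ = 106.2425 + 21.887 = 128.1295 µg/mL·hr
F = (AUC_ev/D_ev)/(AUC_iv/D_iv) = (128.1295/62.5)/(989.179/25) = 2.050072/39.56716 = 0.0518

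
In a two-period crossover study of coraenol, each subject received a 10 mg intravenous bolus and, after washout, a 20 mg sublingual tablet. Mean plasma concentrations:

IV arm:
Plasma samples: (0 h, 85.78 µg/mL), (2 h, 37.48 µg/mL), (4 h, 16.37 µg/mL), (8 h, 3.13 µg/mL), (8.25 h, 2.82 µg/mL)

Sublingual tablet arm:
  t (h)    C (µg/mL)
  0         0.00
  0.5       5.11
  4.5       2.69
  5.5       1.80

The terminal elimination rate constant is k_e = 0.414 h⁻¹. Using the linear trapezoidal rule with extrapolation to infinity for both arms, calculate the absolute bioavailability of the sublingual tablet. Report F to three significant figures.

Trapezoidal AUC_0→8.25 (IV):
  [0→2]: (85.78+37.48)/2 × 2 = 123.26
  [2→4]: (37.48+16.37)/2 × 2 = 53.85
  [4→8]: (16.37+3.13)/2 × 4 = 39.0
  [8→8.25]: (3.13+2.82)/2 × 0.25 = 0.74375
  Sum = 216.85375 µg/mL·h
IV tail: 2.82/0.414 = 6.812; AUC_iv,0→∞ = 216.85375 + 6.812 = 223.66575 µg/mL·h
Trapezoidal AUC_0→5.5 (sublingual tablet):
  [0→0.5]: (0.00+5.11)/2 × 0.5 = 1.2775
  [0.5→4.5]: (5.11+2.69)/2 × 4 = 15.6
  [4.5→5.5]: (2.69+1.80)/2 × 1 = 2.245
  Sum = 19.1225 µg/mL·h
sublingual tablet tail: 1.80/0.414 = 4.348; AUC_ev,0→∞ = 19.1225 + 4.348 = 23.4705 µg/mL·h
F = (AUC_ev/D_ev)/(AUC_iv/D_iv) = (23.4705/20)/(223.66575/10) = 1.173525/22.366575 = 0.0525

F = 0.0525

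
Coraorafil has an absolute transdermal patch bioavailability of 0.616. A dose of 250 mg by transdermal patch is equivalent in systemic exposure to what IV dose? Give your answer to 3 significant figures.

Systemic exposure from an extravascular dose = F × D_ev, so the equivalent IV dose is F × D_ev.
D_iv = F × D_ev = 0.616 × 250 = 154 mg

D_iv = 154 mg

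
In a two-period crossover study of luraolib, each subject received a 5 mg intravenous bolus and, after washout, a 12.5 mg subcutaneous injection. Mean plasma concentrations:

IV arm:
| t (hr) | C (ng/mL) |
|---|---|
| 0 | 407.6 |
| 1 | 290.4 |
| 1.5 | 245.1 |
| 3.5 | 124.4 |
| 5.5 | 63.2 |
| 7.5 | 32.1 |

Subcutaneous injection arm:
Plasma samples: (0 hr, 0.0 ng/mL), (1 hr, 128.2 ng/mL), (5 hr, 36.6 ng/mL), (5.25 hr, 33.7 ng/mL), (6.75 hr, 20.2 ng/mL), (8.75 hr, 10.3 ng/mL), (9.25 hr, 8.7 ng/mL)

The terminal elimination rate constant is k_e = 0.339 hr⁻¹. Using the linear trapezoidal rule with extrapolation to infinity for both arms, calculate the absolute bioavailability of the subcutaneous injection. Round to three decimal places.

F = 0.164

Trapezoidal AUC_0→7.5 (IV):
  [0→1]: (407.6+290.4)/2 × 1 = 349.0
  [1→1.5]: (290.4+245.1)/2 × 0.5 = 133.875
  [1.5→3.5]: (245.1+124.4)/2 × 2 = 369.5
  [3.5→5.5]: (124.4+63.2)/2 × 2 = 187.6
  [5.5→7.5]: (63.2+32.1)/2 × 2 = 95.3
  Sum = 1135.275 ng/mL·hr
IV tail: 32.1/0.339 = 94.690; AUC_iv,0→∞ = 1135.275 + 94.690 = 1229.965 ng/mL·hr
Trapezoidal AUC_0→9.25 (subcutaneous injection):
  [0→1]: (0.0+128.2)/2 × 1 = 64.1
  [1→5]: (128.2+36.6)/2 × 4 = 329.6
  [5→5.25]: (36.6+33.7)/2 × 0.25 = 8.7875
  [5.25→6.75]: (33.7+20.2)/2 × 1.5 = 40.425
  [6.75→8.75]: (20.2+10.3)/2 × 2 = 30.5
  [8.75→9.25]: (10.3+8.7)/2 × 0.5 = 4.75
  Sum = 478.1625 ng/mL·hr
subcutaneous injection tail: 8.7/0.339 = 25.664; AUC_ev,0→∞ = 478.1625 + 25.664 = 503.8265 ng/mL·hr
F = (AUC_ev/D_ev)/(AUC_iv/D_iv) = (503.8265/12.5)/(1229.965/5) = 40.30612/245.993 = 0.1639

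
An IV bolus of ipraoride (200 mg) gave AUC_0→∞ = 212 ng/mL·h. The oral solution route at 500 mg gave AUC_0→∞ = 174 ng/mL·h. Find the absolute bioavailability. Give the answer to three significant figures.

F = 0.328

F = (AUC_ev / D_ev) / (AUC_iv / D_iv)
  = (174/500) / (212/200)
  = 0.348 / 1.06 = 0.3283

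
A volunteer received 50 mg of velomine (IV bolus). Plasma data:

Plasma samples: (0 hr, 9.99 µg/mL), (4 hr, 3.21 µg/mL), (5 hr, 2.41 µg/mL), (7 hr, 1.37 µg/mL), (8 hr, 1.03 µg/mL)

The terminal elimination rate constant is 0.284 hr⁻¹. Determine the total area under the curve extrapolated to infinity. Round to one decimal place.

Trapezoidal AUC_0→8:
  [0→4]: (9.99+3.21)/2 × 4 = 26.4
  [4→5]: (3.21+2.41)/2 × 1 = 2.81
  [5→7]: (2.41+1.37)/2 × 2 = 3.78
  [7→8]: (1.37+1.03)/2 × 1 = 1.2
  Sum = 34.19 µg/mL·hr
Extrapolated tail: C_last / k_e = 1.03 / 0.284 = 3.627
AUC_0→∞ = 34.19 + 3.627 = 37.817 µg/mL·hr

AUC = 37.8 µg/mL·hr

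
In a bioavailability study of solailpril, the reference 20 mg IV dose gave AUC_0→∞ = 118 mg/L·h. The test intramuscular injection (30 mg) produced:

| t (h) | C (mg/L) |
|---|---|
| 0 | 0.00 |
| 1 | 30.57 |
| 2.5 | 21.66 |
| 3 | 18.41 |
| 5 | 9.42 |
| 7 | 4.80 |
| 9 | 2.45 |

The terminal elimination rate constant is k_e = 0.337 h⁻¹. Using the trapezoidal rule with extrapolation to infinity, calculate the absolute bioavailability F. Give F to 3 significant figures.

Trapezoidal AUC_0→9 (intramuscular injection):
  [0→1]: (0.00+30.57)/2 × 1 = 15.285
  [1→2.5]: (30.57+21.66)/2 × 1.5 = 39.1725
  [2.5→3]: (21.66+18.41)/2 × 0.5 = 10.0175
  [3→5]: (18.41+9.42)/2 × 2 = 27.83
  [5→7]: (9.42+4.80)/2 × 2 = 14.22
  [7→9]: (4.80+2.45)/2 × 2 = 7.25
  Sum = 113.775 mg/L·h
Tail: C_last/k_e = 2.45/0.337 = 7.270
AUC_0→∞ (intramuscular injection) = 113.775 + 7.270 = 121.045 mg/L·h
F = (AUC_ev/D_ev)/(AUC_iv/D_iv) = (121.045/30)/(118/20) = 4.03483/5.9 = 0.6839

F = 0.684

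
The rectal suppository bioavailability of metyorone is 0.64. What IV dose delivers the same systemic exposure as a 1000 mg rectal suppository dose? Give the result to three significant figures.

Systemic exposure from an extravascular dose = F × D_ev, so the equivalent IV dose is F × D_ev.
D_iv = F × D_ev = 0.64 × 1000 = 640 mg

D_iv = 640 mg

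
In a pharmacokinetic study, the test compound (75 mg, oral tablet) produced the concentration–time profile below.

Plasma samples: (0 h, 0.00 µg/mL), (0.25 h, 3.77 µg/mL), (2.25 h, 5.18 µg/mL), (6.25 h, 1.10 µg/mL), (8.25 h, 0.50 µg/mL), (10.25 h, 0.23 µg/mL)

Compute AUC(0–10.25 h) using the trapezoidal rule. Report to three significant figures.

Trapezoidal AUC_0→10.25:
  [0→0.25]: (0.00+3.77)/2 × 0.25 = 0.47125
  [0.25→2.25]: (3.77+5.18)/2 × 2 = 8.95
  [2.25→6.25]: (5.18+1.10)/2 × 4 = 12.56
  [6.25→8.25]: (1.10+0.50)/2 × 2 = 1.6
  [8.25→10.25]: (0.50+0.23)/2 × 2 = 0.73
  Sum = 24.31125 µg/mL·h

AUC = 24.3 µg/mL·h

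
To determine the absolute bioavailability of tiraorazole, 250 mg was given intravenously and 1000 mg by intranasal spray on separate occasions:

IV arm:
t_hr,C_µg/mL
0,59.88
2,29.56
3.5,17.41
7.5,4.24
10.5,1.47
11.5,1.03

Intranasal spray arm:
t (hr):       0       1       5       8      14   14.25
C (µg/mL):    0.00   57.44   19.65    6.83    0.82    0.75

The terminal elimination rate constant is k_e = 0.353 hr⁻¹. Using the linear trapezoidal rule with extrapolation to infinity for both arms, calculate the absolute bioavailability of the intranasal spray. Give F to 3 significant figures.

Trapezoidal AUC_0→11.5 (IV):
  [0→2]: (59.88+29.56)/2 × 2 = 89.44
  [2→3.5]: (29.56+17.41)/2 × 1.5 = 35.2275
  [3.5→7.5]: (17.41+4.24)/2 × 4 = 43.3
  [7.5→10.5]: (4.24+1.47)/2 × 3 = 8.565
  [10.5→11.5]: (1.47+1.03)/2 × 1 = 1.25
  Sum = 177.7825 µg/mL·hr
IV tail: 1.03/0.353 = 2.918; AUC_iv,0→∞ = 177.7825 + 2.918 = 180.7005 µg/mL·hr
Trapezoidal AUC_0→14.25 (intranasal spray):
  [0→1]: (0.00+57.44)/2 × 1 = 28.72
  [1→5]: (57.44+19.65)/2 × 4 = 154.18
  [5→8]: (19.65+6.83)/2 × 3 = 39.72
  [8→14]: (6.83+0.82)/2 × 6 = 22.95
  [14→14.25]: (0.82+0.75)/2 × 0.25 = 0.19625
  Sum = 245.76625 µg/mL·hr
intranasal spray tail: 0.75/0.353 = 2.125; AUC_ev,0→∞ = 245.76625 + 2.125 = 247.89125 µg/mL·hr
F = (AUC_ev/D_ev)/(AUC_iv/D_iv) = (247.89125/1000)/(180.7005/250) = 0.24789125/0.722802 = 0.3430

F = 0.343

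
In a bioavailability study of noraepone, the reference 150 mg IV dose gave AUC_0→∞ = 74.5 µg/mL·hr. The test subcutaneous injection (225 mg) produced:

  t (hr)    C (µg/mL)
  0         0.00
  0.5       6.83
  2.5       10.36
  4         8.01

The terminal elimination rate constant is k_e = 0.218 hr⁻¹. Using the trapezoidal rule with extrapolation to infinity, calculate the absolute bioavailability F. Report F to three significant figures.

Trapezoidal AUC_0→4 (subcutaneous injection):
  [0→0.5]: (0.00+6.83)/2 × 0.5 = 1.7075
  [0.5→2.5]: (6.83+10.36)/2 × 2 = 17.19
  [2.5→4]: (10.36+8.01)/2 × 1.5 = 13.7775
  Sum = 32.675 µg/mL·hr
Tail: C_last/k_e = 8.01/0.218 = 36.743
AUC_0→∞ (subcutaneous injection) = 32.675 + 36.743 = 69.418 µg/mL·hr
F = (AUC_ev/D_ev)/(AUC_iv/D_iv) = (69.418/225)/(74.5/150) = 0.308524/0.496667 = 0.6212

F = 0.621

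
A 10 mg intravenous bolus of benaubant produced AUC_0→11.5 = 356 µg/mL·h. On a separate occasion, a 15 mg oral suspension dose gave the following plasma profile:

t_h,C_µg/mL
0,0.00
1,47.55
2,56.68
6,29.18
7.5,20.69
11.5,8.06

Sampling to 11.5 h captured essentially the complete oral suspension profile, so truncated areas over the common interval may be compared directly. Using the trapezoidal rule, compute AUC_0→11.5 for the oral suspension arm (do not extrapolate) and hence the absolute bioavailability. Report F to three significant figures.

F = 0.641

Trapezoidal AUC_0→11.5 (oral suspension):
  [0→1]: (0.00+47.55)/2 × 1 = 23.775
  [1→2]: (47.55+56.68)/2 × 1 = 52.115
  [2→6]: (56.68+29.18)/2 × 4 = 171.72
  [6→7.5]: (29.18+20.69)/2 × 1.5 = 37.4025
  [7.5→11.5]: (20.69+8.06)/2 × 4 = 57.5
  Sum = 342.5125 µg/mL·h
F = (AUC_ev/D_ev)/(AUC_iv/D_iv) = (342.5125/15)/(356/10) = 22.8342/35.6 = 0.6414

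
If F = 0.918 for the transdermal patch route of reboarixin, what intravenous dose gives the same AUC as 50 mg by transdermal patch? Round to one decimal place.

Systemic exposure from an extravascular dose = F × D_ev, so the equivalent IV dose is F × D_ev.
D_iv = F × D_ev = 0.918 × 50 = 45.9 mg

D_iv = 45.9 mg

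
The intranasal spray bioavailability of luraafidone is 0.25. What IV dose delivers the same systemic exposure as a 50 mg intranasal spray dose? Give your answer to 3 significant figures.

D_iv = 12.5 mg

Systemic exposure from an extravascular dose = F × D_ev, so the equivalent IV dose is F × D_ev.
D_iv = F × D_ev = 0.25 × 50 = 12.5 mg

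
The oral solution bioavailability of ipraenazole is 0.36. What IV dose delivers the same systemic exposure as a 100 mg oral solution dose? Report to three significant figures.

Systemic exposure from an extravascular dose = F × D_ev, so the equivalent IV dose is F × D_ev.
D_iv = F × D_ev = 0.36 × 100 = 36 mg

D_iv = 36.0 mg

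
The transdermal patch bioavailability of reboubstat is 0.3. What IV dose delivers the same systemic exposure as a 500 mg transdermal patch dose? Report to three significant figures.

D_iv = 150 mg

Systemic exposure from an extravascular dose = F × D_ev, so the equivalent IV dose is F × D_ev.
D_iv = F × D_ev = 0.3 × 500 = 150 mg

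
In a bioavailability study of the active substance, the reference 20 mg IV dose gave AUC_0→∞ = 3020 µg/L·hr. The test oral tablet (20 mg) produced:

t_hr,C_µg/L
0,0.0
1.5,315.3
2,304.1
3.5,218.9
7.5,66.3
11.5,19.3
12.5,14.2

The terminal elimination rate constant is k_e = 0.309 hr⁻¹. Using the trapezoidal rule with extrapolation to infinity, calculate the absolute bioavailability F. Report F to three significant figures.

F = 0.526

Trapezoidal AUC_0→12.5 (oral tablet):
  [0→1.5]: (0.0+315.3)/2 × 1.5 = 236.475
  [1.5→2]: (315.3+304.1)/2 × 0.5 = 154.85
  [2→3.5]: (304.1+218.9)/2 × 1.5 = 392.25
  [3.5→7.5]: (218.9+66.3)/2 × 4 = 570.4
  [7.5→11.5]: (66.3+19.3)/2 × 4 = 171.2
  [11.5→12.5]: (19.3+14.2)/2 × 1 = 16.75
  Sum = 1541.925 µg/L·hr
Tail: C_last/k_e = 14.2/0.309 = 45.955
AUC_0→∞ (oral tablet) = 1541.925 + 45.955 = 1587.88 µg/L·hr
F = (AUC_ev/D_ev)/(AUC_iv/D_iv) = (1587.88/20)/(3020/20) = 79.394/151 = 0.5258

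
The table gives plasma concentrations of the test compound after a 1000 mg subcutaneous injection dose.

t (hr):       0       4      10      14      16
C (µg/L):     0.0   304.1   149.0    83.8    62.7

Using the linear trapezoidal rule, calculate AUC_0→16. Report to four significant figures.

AUC = 2580 µg/L·hr

Trapezoidal AUC_0→16:
  [0→4]: (0.0+304.1)/2 × 4 = 608.2
  [4→10]: (304.1+149.0)/2 × 6 = 1359.3
  [10→14]: (149.0+83.8)/2 × 4 = 465.6
  [14→16]: (83.8+62.7)/2 × 2 = 146.5
  Sum = 2579.6 µg/L·hr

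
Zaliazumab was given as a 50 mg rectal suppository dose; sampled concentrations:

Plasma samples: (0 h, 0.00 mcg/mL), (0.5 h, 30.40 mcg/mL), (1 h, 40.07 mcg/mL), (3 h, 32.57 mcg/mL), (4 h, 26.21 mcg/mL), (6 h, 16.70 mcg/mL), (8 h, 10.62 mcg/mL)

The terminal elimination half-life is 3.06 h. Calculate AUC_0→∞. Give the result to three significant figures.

Trapezoidal AUC_0→8:
  [0→0.5]: (0.00+30.40)/2 × 0.5 = 7.6
  [0.5→1]: (30.40+40.07)/2 × 0.5 = 17.6175
  [1→3]: (40.07+32.57)/2 × 2 = 72.64
  [3→4]: (32.57+26.21)/2 × 1 = 29.39
  [4→6]: (26.21+16.70)/2 × 2 = 42.91
  [6→8]: (16.70+10.62)/2 × 2 = 27.32
  Sum = 197.4775 mcg/mL·h
k_e = ln2 / t½ = 0.693147 / 3.06 = 0.2265 h^-1
Extrapolated tail: C_last / k_e = 10.62 / 0.2265 = 46.887
AUC_0→∞ = 197.4775 + 46.887 = 244.3645 mcg/mL·h

AUC = 244 mcg/mL·h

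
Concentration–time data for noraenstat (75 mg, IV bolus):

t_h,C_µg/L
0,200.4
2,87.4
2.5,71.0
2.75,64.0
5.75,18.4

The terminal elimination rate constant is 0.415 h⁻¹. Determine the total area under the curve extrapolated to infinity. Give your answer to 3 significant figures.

Trapezoidal AUC_0→5.75:
  [0→2]: (200.4+87.4)/2 × 2 = 287.8
  [2→2.5]: (87.4+71.0)/2 × 0.5 = 39.6
  [2.5→2.75]: (71.0+64.0)/2 × 0.25 = 16.875
  [2.75→5.75]: (64.0+18.4)/2 × 3 = 123.6
  Sum = 467.875 µg/L·h
Extrapolated tail: C_last / k_e = 18.4 / 0.415 = 44.337
AUC_0→∞ = 467.875 + 44.337 = 512.212 µg/L·h

AUC = 512 µg/L·h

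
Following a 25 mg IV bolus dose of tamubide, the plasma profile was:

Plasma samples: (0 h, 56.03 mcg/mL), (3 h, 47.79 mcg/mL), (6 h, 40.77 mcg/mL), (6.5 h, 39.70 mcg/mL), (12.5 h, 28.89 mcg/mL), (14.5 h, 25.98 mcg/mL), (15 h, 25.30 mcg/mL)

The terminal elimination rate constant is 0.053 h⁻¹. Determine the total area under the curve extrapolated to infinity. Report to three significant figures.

AUC = 1060 mcg/mL·h

Trapezoidal AUC_0→15:
  [0→3]: (56.03+47.79)/2 × 3 = 155.73
  [3→6]: (47.79+40.77)/2 × 3 = 132.84
  [6→6.5]: (40.77+39.70)/2 × 0.5 = 20.1175
  [6.5→12.5]: (39.70+28.89)/2 × 6 = 205.77
  [12.5→14.5]: (28.89+25.98)/2 × 2 = 54.87
  [14.5→15]: (25.98+25.30)/2 × 0.5 = 12.82
  Sum = 582.1475 mcg/mL·h
Extrapolated tail: C_last / k_e = 25.30 / 0.053 = 477.358
AUC_0→∞ = 582.1475 + 477.358 = 1059.5055 mcg/mL·h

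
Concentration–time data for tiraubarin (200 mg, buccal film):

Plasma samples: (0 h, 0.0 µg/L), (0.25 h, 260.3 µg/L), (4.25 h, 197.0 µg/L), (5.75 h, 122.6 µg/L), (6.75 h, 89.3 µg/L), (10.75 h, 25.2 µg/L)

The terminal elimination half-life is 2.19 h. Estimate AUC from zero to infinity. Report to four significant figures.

Trapezoidal AUC_0→10.75:
  [0→0.25]: (0.0+260.3)/2 × 0.25 = 32.5375
  [0.25→4.25]: (260.3+197.0)/2 × 4 = 914.6
  [4.25→5.75]: (197.0+122.6)/2 × 1.5 = 239.7
  [5.75→6.75]: (122.6+89.3)/2 × 1 = 105.95
  [6.75→10.75]: (89.3+25.2)/2 × 4 = 229.0
  Sum = 1521.7875 µg/L·h
k_e = ln2 / t½ = 0.693147 / 2.19 = 0.3165 h^-1
Extrapolated tail: C_last / k_e = 25.2 / 0.3165 = 79.621
AUC_0→∞ = 1521.7875 + 79.621 = 1601.4085 µg/L·h

AUC = 1601 µg/L·h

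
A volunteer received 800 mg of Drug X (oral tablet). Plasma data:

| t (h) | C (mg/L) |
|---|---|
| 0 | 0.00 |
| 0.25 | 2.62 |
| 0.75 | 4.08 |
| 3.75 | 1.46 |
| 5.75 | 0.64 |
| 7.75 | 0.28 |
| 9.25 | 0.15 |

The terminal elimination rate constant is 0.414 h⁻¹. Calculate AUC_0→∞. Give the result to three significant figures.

Trapezoidal AUC_0→9.25:
  [0→0.25]: (0.00+2.62)/2 × 0.25 = 0.3275
  [0.25→0.75]: (2.62+4.08)/2 × 0.5 = 1.675
  [0.75→3.75]: (4.08+1.46)/2 × 3 = 8.31
  [3.75→5.75]: (1.46+0.64)/2 × 2 = 2.1
  [5.75→7.75]: (0.64+0.28)/2 × 2 = 0.92
  [7.75→9.25]: (0.28+0.15)/2 × 1.5 = 0.3225
  Sum = 13.655 mg/L·h
Extrapolated tail: C_last / k_e = 0.15 / 0.414 = 0.362
AUC_0→∞ = 13.655 + 0.362 = 14.017 mg/L·h

AUC = 14.0 mg/L·h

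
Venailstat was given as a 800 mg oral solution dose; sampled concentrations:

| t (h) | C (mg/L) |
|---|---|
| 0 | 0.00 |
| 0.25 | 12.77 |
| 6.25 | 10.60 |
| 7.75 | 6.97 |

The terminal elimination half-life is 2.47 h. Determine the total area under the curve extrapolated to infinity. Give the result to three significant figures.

Trapezoidal AUC_0→7.75:
  [0→0.25]: (0.00+12.77)/2 × 0.25 = 1.59625
  [0.25→6.25]: (12.77+10.60)/2 × 6 = 70.11
  [6.25→7.75]: (10.60+6.97)/2 × 1.5 = 13.1775
  Sum = 84.88375 mg/L·h
k_e = ln2 / t½ = 0.693147 / 2.47 = 0.2806 h^-1
Extrapolated tail: C_last / k_e = 6.97 / 0.2806 = 24.840
AUC_0→∞ = 84.88375 + 24.840 = 109.72375 mg/L·h

AUC = 110 mg/L·h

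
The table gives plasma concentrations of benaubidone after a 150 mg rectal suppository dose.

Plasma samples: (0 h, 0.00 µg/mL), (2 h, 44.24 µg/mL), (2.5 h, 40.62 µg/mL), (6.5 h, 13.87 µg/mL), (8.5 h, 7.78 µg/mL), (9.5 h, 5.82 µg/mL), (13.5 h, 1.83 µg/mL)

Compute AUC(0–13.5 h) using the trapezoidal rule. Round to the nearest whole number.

Trapezoidal AUC_0→13.5:
  [0→2]: (0.00+44.24)/2 × 2 = 44.24
  [2→2.5]: (44.24+40.62)/2 × 0.5 = 21.215
  [2.5→6.5]: (40.62+13.87)/2 × 4 = 108.98
  [6.5→8.5]: (13.87+7.78)/2 × 2 = 21.65
  [8.5→9.5]: (7.78+5.82)/2 × 1 = 6.8
  [9.5→13.5]: (5.82+1.83)/2 × 4 = 15.3
  Sum = 218.185 µg/mL·h

AUC = 218 µg/mL·h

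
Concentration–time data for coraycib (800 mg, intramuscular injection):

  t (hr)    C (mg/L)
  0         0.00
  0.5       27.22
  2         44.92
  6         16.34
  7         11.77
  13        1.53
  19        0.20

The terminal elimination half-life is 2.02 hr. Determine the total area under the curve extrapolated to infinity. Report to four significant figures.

Trapezoidal AUC_0→19:
  [0→0.5]: (0.00+27.22)/2 × 0.5 = 6.805
  [0.5→2]: (27.22+44.92)/2 × 1.5 = 54.105
  [2→6]: (44.92+16.34)/2 × 4 = 122.52
  [6→7]: (16.34+11.77)/2 × 1 = 14.055
  [7→13]: (11.77+1.53)/2 × 6 = 39.9
  [13→19]: (1.53+0.20)/2 × 6 = 5.19
  Sum = 242.575 mg/L·hr
k_e = ln2 / t½ = 0.693147 / 2.02 = 0.3431 hr^-1
Extrapolated tail: C_last / k_e = 0.20 / 0.3431 = 0.583
AUC_0→∞ = 242.575 + 0.583 = 243.158 mg/L·hr

AUC = 243.2 mg/L·hr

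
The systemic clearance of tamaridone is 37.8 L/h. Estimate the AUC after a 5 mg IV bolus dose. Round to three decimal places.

AUC_0→∞ = Dose_iv / CL
        = 5 / 37.8 = 0.132275 mg/L·h

AUC = 0.132 mg/L·h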